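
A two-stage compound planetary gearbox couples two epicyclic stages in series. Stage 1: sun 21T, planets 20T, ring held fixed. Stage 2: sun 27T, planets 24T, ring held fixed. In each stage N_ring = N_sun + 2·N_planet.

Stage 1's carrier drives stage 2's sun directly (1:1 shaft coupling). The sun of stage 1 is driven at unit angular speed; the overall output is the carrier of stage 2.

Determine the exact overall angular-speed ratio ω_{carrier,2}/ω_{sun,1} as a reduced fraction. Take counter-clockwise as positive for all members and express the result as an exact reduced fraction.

189/2788

Stage 1: N_ring = 21 + 2·20 = 61
Stage 1: 21(ω_s−ω_c) = −61(ω_r−ω_c),  ω_r=0, ω_s=1
Stage 1: 21(1−ω_c) = −61(0−ω_c)  ⇒  82ω_c = 21  ⇒  ω_c = 21/82
  ⇒ ω_c¹/ω_s¹ = 21/82
Stage 2: N_ring = 27 + 2·24 = 75
Stage 2: 27(ω_s−ω_c) = −75(ω_r−ω_c),  ω_r=0, ω_s=1
Stage 2: 27(1−ω_c) = −75(0−ω_c)  ⇒  102ω_c = 27  ⇒  ω_c = 9/34
  ⇒ ω_c²/ω_s² = 9/34
Coupling ω_s² = ω_c¹ ⇒ overall = 21/82 × 9/34 = 189/2788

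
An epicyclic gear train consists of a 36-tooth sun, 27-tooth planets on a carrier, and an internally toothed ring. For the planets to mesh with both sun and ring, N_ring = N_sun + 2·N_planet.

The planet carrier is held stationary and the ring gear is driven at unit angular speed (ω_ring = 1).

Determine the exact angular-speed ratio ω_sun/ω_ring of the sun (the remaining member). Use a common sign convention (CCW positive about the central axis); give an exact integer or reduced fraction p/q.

N_ring = 36 + 2·27 = 90
36(ω_s−ω_c) = −90(ω_r−ω_c),  ω_c=0, ω_r=1
ω_s = 0 − (90/36)(1−0) = -5/2
ω_s/ω_r = -5/2

-5/2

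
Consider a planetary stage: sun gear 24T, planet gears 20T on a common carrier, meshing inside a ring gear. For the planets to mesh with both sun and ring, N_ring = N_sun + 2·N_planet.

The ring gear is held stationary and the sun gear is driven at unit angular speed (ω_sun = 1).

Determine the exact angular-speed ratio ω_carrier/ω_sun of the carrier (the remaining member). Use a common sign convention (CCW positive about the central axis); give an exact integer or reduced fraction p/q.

3/11

N_ring = 24 + 2·20 = 64
24(ω_s−ω_c) = −64(ω_r−ω_c),  ω_r=0, ω_s=1
24(1−ω_c) = −64(0−ω_c)  ⇒  88ω_c = 24  ⇒  ω_c = 3/11
ω_c/ω_s = 3/11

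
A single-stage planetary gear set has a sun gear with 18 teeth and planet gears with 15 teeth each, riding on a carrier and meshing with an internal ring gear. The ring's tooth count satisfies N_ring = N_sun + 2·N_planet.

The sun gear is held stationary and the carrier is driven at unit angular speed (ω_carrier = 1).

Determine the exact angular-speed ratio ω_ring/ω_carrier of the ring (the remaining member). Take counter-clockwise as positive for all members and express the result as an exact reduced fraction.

N_ring = 18 + 2·15 = 48
18(ω_s−ω_c) = −48(ω_r−ω_c),  ω_s=0, ω_c=1
ω_r = 1 − (18/48)(0−1) = 11/8
ω_r/ω_c = 11/8

11/8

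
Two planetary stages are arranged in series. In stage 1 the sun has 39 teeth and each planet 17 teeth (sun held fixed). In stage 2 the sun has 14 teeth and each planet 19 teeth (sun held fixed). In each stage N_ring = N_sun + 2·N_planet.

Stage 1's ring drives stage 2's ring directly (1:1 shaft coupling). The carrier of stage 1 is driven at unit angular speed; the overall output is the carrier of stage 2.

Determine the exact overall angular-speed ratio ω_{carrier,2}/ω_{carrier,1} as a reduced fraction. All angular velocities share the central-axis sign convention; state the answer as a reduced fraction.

Stage 1: N_ring = 39 + 2·17 = 73
Stage 1: 39(ω_s−ω_c) = −73(ω_r−ω_c),  ω_s=0, ω_c=1
Stage 1: ω_r = 1 − (39/73)(0−1) = 112/73
  ⇒ ω_r¹/ω_c¹ = 112/73
Stage 2: N_ring = 14 + 2·19 = 52
Stage 2: 14(ω_s−ω_c) = −52(ω_r−ω_c),  ω_s=0, ω_r=1
Stage 2: 14(0−ω_c) = −52(1−ω_c)  ⇒  66ω_c = 52  ⇒  ω_c = 26/33
  ⇒ ω_c²/ω_r² = 26/33
Coupling ω_r² = ω_r¹ ⇒ overall = 112/73 × 26/33 = 2912/2409

2912/2409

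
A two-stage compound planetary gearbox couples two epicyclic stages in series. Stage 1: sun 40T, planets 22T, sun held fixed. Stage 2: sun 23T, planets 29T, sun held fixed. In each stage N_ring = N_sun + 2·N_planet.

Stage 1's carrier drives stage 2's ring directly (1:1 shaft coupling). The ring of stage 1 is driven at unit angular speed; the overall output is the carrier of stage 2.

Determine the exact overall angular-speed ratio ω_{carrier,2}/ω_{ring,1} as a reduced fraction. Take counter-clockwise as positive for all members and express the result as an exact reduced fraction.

Stage 1: N_ring = 40 + 2·22 = 84
Stage 1: 40(ω_s−ω_c) = −84(ω_r−ω_c),  ω_s=0, ω_r=1
Stage 1: 40(0−ω_c) = −84(1−ω_c)  ⇒  124ω_c = 84  ⇒  ω_c = 21/31
  ⇒ ω_c¹/ω_r¹ = 21/31
Stage 2: N_ring = 23 + 2·29 = 81
Stage 2: 23(ω_s−ω_c) = −81(ω_r−ω_c),  ω_s=0, ω_r=1
Stage 2: 23(0−ω_c) = −81(1−ω_c)  ⇒  104ω_c = 81  ⇒  ω_c = 81/104
  ⇒ ω_c²/ω_r² = 81/104
Coupling ω_r² = ω_c¹ ⇒ overall = 21/31 × 81/104 = 1701/3224

1701/3224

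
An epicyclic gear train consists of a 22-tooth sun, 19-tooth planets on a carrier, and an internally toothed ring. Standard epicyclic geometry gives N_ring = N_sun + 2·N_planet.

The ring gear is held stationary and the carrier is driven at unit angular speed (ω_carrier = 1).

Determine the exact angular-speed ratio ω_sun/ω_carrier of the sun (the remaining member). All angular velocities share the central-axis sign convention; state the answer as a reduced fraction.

41/11

N_ring = 22 + 2·19 = 60
22(ω_s−ω_c) = −60(ω_r−ω_c),  ω_r=0, ω_c=1
ω_s = 1 − (60/22)(0−1) = 41/11
ω_s/ω_c = 41/11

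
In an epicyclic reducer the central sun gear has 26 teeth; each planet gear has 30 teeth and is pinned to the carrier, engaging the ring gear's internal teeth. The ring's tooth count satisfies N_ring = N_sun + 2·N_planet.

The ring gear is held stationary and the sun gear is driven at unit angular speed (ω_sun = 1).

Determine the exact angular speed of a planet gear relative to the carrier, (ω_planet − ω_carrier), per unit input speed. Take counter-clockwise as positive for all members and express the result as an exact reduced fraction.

N_ring = 26 + 2·30 = 86
26(ω_s−ω_c) = −86(ω_r−ω_c),  ω_r=0, ω_s=1
26(1−ω_c) = −86(0−ω_c)  ⇒  112ω_c = 26  ⇒  ω_c = 13/56
sun–planet: 26·(1−13/56) = −30·(ω_p−ω_c)  ⇒  ω_p−ω_c = −(26/30)·(43/56) = -559/840

-559/840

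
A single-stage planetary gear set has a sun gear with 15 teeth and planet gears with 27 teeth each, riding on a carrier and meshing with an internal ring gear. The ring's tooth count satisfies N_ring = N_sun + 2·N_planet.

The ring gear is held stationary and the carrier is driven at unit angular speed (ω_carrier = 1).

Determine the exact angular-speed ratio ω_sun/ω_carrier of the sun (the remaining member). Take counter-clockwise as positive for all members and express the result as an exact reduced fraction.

28/5

N_ring = 15 + 2·27 = 69
15(ω_s−ω_c) = −69(ω_r−ω_c),  ω_r=0, ω_c=1
ω_s = 1 − (69/15)(0−1) = 28/5
ω_s/ω_c = 28/5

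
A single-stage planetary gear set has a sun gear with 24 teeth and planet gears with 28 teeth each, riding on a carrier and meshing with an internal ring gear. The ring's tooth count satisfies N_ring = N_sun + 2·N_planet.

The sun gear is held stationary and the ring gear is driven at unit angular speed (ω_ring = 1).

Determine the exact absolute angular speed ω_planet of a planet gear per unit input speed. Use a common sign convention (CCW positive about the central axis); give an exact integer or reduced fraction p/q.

N_ring = 24 + 2·28 = 80
24(ω_s−ω_c) = −80(ω_r−ω_c),  ω_s=0, ω_r=1
24(0−ω_c) = −80(1−ω_c)  ⇒  104ω_c = 80  ⇒  ω_c = 10/13
sun–planet: 24·(0−10/13) = −28·(ω_p−ω_c)  ⇒  ω_p−ω_c = −(24/28)·(-10/13) = 60/91
ω_p = 10/13 + 60/91 = 10/7

10/7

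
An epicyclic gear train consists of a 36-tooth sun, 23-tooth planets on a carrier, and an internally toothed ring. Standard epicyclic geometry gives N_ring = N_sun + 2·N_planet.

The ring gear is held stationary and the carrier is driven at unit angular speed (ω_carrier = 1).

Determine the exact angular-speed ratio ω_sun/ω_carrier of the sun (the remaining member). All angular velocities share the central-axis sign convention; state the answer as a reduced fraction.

59/18

N_ring = 36 + 2·23 = 82
36(ω_s−ω_c) = −82(ω_r−ω_c),  ω_r=0, ω_c=1
ω_s = 1 − (82/36)(0−1) = 59/18
ω_s/ω_c = 59/18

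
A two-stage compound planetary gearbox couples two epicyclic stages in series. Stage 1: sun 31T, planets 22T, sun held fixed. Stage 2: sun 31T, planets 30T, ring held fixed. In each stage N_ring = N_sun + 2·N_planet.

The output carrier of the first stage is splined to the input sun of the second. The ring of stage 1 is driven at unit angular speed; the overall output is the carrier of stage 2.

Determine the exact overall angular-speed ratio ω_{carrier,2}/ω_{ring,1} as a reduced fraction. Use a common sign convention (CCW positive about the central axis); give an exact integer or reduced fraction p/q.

Stage 1: N_ring = 31 + 2·22 = 75
Stage 1: 31(ω_s−ω_c) = −75(ω_r−ω_c),  ω_s=0, ω_r=1
Stage 1: 31(0−ω_c) = −75(1−ω_c)  ⇒  106ω_c = 75  ⇒  ω_c = 75/106
  ⇒ ω_c¹/ω_r¹ = 75/106
Stage 2: N_ring = 31 + 2·30 = 91
Stage 2: 31(ω_s−ω_c) = −91(ω_r−ω_c),  ω_r=0, ω_s=1
Stage 2: 31(1−ω_c) = −91(0−ω_c)  ⇒  122ω_c = 31  ⇒  ω_c = 31/122
  ⇒ ω_c²/ω_s² = 31/122
Coupling ω_s² = ω_c¹ ⇒ overall = 75/106 × 31/122 = 2325/12932

2325/12932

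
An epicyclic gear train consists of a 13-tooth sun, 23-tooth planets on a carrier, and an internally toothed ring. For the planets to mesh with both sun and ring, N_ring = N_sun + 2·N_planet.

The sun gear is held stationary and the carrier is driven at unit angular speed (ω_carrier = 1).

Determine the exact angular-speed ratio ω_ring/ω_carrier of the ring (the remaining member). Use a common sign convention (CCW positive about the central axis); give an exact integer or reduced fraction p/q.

N_ring = 13 + 2·23 = 59
13(ω_s−ω_c) = −59(ω_r−ω_c),  ω_s=0, ω_c=1
ω_r = 1 − (13/59)(0−1) = 72/59
ω_r/ω_c = 72/59

72/59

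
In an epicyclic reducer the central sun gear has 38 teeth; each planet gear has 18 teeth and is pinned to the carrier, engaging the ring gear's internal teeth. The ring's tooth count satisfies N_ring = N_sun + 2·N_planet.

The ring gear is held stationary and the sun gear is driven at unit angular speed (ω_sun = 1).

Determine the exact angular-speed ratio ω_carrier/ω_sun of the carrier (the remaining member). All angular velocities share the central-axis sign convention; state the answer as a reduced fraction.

N_ring = 38 + 2·18 = 74
38(ω_s−ω_c) = −74(ω_r−ω_c),  ω_r=0, ω_s=1
38(1−ω_c) = −74(0−ω_c)  ⇒  112ω_c = 38  ⇒  ω_c = 19/56
ω_c/ω_s = 19/56

19/56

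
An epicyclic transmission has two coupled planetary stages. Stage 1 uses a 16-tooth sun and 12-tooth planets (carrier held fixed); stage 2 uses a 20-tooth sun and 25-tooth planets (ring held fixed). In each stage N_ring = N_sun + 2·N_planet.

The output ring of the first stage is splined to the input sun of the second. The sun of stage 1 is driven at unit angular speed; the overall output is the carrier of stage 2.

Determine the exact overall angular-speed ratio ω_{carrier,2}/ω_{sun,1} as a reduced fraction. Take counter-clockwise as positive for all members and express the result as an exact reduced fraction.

Stage 1: N_ring = 16 + 2·12 = 40
Stage 1: 16(ω_s−ω_c) = −40(ω_r−ω_c),  ω_c=0, ω_s=1
Stage 1: ω_r = 0 − (16/40)(1−0) = -2/5
  ⇒ ω_r¹/ω_s¹ = -2/5
Stage 2: N_ring = 20 + 2·25 = 70
Stage 2: 20(ω_s−ω_c) = −70(ω_r−ω_c),  ω_r=0, ω_s=1
Stage 2: 20(1−ω_c) = −70(0−ω_c)  ⇒  90ω_c = 20  ⇒  ω_c = 2/9
  ⇒ ω_c²/ω_s² = 2/9
Coupling ω_s² = ω_r¹ ⇒ overall = -2/5 × 2/9 = -4/45

-4/45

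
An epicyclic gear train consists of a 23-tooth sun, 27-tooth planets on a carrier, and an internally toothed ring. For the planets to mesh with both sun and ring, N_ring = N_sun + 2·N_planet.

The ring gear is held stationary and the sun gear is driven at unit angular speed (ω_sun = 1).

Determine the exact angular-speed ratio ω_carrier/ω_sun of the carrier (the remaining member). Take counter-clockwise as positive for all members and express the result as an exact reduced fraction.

N_ring = 23 + 2·27 = 77
23(ω_s−ω_c) = −77(ω_r−ω_c),  ω_r=0, ω_s=1
23(1−ω_c) = −77(0−ω_c)  ⇒  100ω_c = 23  ⇒  ω_c = 23/100
ω_c/ω_s = 23/100

23/100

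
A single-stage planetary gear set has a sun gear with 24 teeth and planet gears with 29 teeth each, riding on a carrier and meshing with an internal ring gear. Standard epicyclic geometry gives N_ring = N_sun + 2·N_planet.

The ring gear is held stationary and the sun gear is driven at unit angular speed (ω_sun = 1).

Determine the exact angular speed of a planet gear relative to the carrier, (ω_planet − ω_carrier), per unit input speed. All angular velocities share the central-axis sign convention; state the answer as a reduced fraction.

-984/1537

N_ring = 24 + 2·29 = 82
24(ω_s−ω_c) = −82(ω_r−ω_c),  ω_r=0, ω_s=1
24(1−ω_c) = −82(0−ω_c)  ⇒  106ω_c = 24  ⇒  ω_c = 12/53
sun–planet: 24·(1−12/53) = −29·(ω_p−ω_c)  ⇒  ω_p−ω_c = −(24/29)·(41/53) = -984/1537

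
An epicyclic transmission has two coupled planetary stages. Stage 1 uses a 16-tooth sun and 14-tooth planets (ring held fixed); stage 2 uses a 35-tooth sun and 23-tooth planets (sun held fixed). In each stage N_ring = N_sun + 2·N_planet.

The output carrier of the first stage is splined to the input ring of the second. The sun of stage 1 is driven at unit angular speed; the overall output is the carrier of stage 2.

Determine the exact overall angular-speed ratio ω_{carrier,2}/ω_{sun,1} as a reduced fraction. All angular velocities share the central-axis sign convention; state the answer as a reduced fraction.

Stage 1: N_ring = 16 + 2·14 = 44
Stage 1: 16(ω_s−ω_c) = −44(ω_r−ω_c),  ω_r=0, ω_s=1
Stage 1: 16(1−ω_c) = −44(0−ω_c)  ⇒  60ω_c = 16  ⇒  ω_c = 4/15
  ⇒ ω_c¹/ω_s¹ = 4/15
Stage 2: N_ring = 35 + 2·23 = 81
Stage 2: 35(ω_s−ω_c) = −81(ω_r−ω_c),  ω_s=0, ω_r=1
Stage 2: 35(0−ω_c) = −81(1−ω_c)  ⇒  116ω_c = 81  ⇒  ω_c = 81/116
  ⇒ ω_c²/ω_r² = 81/116
Coupling ω_r² = ω_c¹ ⇒ overall = 4/15 × 81/116 = 27/145

27/145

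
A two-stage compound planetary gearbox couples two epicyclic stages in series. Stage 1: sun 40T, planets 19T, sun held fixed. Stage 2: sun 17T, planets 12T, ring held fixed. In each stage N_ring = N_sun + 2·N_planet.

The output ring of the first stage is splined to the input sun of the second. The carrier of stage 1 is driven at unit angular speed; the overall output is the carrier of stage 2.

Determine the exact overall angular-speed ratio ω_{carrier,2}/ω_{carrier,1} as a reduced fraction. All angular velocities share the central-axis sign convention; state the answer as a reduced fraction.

1003/2262

Stage 1: N_ring = 40 + 2·19 = 78
Stage 1: 40(ω_s−ω_c) = −78(ω_r−ω_c),  ω_s=0, ω_c=1
Stage 1: ω_r = 1 − (40/78)(0−1) = 59/39
  ⇒ ω_r¹/ω_c¹ = 59/39
Stage 2: N_ring = 17 + 2·12 = 41
Stage 2: 17(ω_s−ω_c) = −41(ω_r−ω_c),  ω_r=0, ω_s=1
Stage 2: 17(1−ω_c) = −41(0−ω_c)  ⇒  58ω_c = 17  ⇒  ω_c = 17/58
  ⇒ ω_c²/ω_s² = 17/58
Coupling ω_s² = ω_r¹ ⇒ overall = 59/39 × 17/58 = 1003/2262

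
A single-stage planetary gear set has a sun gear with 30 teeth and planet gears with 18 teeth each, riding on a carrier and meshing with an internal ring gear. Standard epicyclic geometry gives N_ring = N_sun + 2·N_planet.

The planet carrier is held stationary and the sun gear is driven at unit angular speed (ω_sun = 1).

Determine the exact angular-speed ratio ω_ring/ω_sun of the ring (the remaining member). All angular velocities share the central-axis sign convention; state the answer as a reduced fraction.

-5/11

N_ring = 30 + 2·18 = 66
30(ω_s−ω_c) = −66(ω_r−ω_c),  ω_c=0, ω_s=1
ω_r = 0 − (30/66)(1−0) = -5/11
ω_r/ω_s = -5/11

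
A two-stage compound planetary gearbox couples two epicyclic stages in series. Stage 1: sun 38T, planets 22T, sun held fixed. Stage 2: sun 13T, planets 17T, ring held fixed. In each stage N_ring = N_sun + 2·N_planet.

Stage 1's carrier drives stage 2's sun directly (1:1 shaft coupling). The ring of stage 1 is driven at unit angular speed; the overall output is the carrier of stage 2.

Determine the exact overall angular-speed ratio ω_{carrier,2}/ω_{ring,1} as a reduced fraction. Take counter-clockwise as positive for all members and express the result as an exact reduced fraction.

Stage 1: N_ring = 38 + 2·22 = 82
Stage 1: 38(ω_s−ω_c) = −82(ω_r−ω_c),  ω_s=0, ω_r=1
Stage 1: 38(0−ω_c) = −82(1−ω_c)  ⇒  120ω_c = 82  ⇒  ω_c = 41/60
  ⇒ ω_c¹/ω_r¹ = 41/60
Stage 2: N_ring = 13 + 2·17 = 47
Stage 2: 13(ω_s−ω_c) = −47(ω_r−ω_c),  ω_r=0, ω_s=1
Stage 2: 13(1−ω_c) = −47(0−ω_c)  ⇒  60ω_c = 13  ⇒  ω_c = 13/60
  ⇒ ω_c²/ω_s² = 13/60
Coupling ω_s² = ω_c¹ ⇒ overall = 41/60 × 13/60 = 533/3600

533/3600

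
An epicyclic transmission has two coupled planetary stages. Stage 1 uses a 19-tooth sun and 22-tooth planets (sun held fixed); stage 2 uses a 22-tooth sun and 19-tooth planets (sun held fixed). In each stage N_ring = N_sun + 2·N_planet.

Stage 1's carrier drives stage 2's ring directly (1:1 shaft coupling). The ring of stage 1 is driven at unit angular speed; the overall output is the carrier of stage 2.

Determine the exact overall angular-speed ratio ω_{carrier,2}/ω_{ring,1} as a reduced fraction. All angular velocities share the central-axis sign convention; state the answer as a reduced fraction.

945/1681

Stage 1: N_ring = 19 + 2·22 = 63
Stage 1: 19(ω_s−ω_c) = −63(ω_r−ω_c),  ω_s=0, ω_r=1
Stage 1: 19(0−ω_c) = −63(1−ω_c)  ⇒  82ω_c = 63  ⇒  ω_c = 63/82
  ⇒ ω_c¹/ω_r¹ = 63/82
Stage 2: N_ring = 22 + 2·19 = 60
Stage 2: 22(ω_s−ω_c) = −60(ω_r−ω_c),  ω_s=0, ω_r=1
Stage 2: 22(0−ω_c) = −60(1−ω_c)  ⇒  82ω_c = 60  ⇒  ω_c = 30/41
  ⇒ ω_c²/ω_r² = 30/41
Coupling ω_r² = ω_c¹ ⇒ overall = 63/82 × 30/41 = 945/1681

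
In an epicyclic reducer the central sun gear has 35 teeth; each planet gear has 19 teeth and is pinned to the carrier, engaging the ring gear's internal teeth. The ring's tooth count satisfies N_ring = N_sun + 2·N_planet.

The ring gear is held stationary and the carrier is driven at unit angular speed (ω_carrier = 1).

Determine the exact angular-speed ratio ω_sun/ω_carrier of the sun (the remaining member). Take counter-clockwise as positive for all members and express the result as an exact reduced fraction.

N_ring = 35 + 2·19 = 73
35(ω_s−ω_c) = −73(ω_r−ω_c),  ω_r=0, ω_c=1
ω_s = 1 − (73/35)(0−1) = 108/35
ω_s/ω_c = 108/35

108/35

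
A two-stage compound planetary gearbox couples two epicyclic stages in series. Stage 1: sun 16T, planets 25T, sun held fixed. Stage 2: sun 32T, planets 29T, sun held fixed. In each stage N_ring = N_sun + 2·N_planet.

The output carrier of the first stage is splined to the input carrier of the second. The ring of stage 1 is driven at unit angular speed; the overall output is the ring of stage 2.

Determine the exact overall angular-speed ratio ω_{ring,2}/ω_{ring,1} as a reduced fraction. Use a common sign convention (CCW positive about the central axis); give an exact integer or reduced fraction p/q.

Stage 1: N_ring = 16 + 2·25 = 66
Stage 1: 16(ω_s−ω_c) = −66(ω_r−ω_c),  ω_s=0, ω_r=1
Stage 1: 16(0−ω_c) = −66(1−ω_c)  ⇒  82ω_c = 66  ⇒  ω_c = 33/41
  ⇒ ω_c¹/ω_r¹ = 33/41
Stage 2: N_ring = 32 + 2·29 = 90
Stage 2: 32(ω_s−ω_c) = −90(ω_r−ω_c),  ω_s=0, ω_c=1
Stage 2: ω_r = 1 − (32/90)(0−1) = 61/45
  ⇒ ω_r²/ω_c² = 61/45
Coupling ω_c² = ω_c¹ ⇒ overall = 33/41 × 61/45 = 671/615

671/615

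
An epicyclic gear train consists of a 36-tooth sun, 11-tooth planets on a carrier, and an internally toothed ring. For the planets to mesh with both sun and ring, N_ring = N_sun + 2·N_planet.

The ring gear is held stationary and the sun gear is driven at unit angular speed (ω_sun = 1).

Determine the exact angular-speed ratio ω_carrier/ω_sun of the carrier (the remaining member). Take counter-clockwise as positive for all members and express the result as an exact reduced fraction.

18/47

N_ring = 36 + 2·11 = 58
36(ω_s−ω_c) = −58(ω_r−ω_c),  ω_r=0, ω_s=1
36(1−ω_c) = −58(0−ω_c)  ⇒  94ω_c = 36  ⇒  ω_c = 18/47
ω_c/ω_s = 18/47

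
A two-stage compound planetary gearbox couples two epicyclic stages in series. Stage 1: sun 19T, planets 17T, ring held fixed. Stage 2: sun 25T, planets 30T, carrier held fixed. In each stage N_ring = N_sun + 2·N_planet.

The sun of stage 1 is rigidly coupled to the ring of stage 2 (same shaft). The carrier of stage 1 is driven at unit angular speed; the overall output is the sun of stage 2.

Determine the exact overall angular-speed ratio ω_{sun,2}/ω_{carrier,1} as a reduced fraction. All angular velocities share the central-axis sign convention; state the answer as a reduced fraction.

Stage 1: N_ring = 19 + 2·17 = 53
Stage 1: 19(ω_s−ω_c) = −53(ω_r−ω_c),  ω_r=0, ω_c=1
Stage 1: ω_s = 1 − (53/19)(0−1) = 72/19
  ⇒ ω_s¹/ω_c¹ = 72/19
Stage 2: N_ring = 25 + 2·30 = 85
Stage 2: 25(ω_s−ω_c) = −85(ω_r−ω_c),  ω_c=0, ω_r=1
Stage 2: ω_s = 0 − (85/25)(1−0) = -17/5
  ⇒ ω_s²/ω_r² = -17/5
Coupling ω_r² = ω_s¹ ⇒ overall = 72/19 × -17/5 = -1224/95

-1224/95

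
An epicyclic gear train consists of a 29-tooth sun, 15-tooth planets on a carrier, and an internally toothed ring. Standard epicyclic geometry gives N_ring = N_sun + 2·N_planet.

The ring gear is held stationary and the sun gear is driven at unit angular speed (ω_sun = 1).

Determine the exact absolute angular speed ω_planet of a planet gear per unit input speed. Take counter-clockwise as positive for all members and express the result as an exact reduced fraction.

N_ring = 29 + 2·15 = 59
29(ω_s−ω_c) = −59(ω_r−ω_c),  ω_r=0, ω_s=1
29(1−ω_c) = −59(0−ω_c)  ⇒  88ω_c = 29  ⇒  ω_c = 29/88
sun–planet: 29·(1−29/88) = −15·(ω_p−ω_c)  ⇒  ω_p−ω_c = −(29/15)·(59/88) = -1711/1320
ω_p = 29/88 − 1711/1320 = -29/30

-29/30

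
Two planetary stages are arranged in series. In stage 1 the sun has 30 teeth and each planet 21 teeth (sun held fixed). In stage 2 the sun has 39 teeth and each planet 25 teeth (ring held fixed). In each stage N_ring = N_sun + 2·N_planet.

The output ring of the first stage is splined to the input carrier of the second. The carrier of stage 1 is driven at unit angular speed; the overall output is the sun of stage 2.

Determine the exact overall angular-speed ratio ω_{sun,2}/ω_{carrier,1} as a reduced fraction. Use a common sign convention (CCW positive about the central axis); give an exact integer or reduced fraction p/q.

Stage 1: N_ring = 30 + 2·21 = 72
Stage 1: 30(ω_s−ω_c) = −72(ω_r−ω_c),  ω_s=0, ω_c=1
Stage 1: ω_r = 1 − (30/72)(0−1) = 17/12
  ⇒ ω_r¹/ω_c¹ = 17/12
Stage 2: N_ring = 39 + 2·25 = 89
Stage 2: 39(ω_s−ω_c) = −89(ω_r−ω_c),  ω_r=0, ω_c=1
Stage 2: ω_s = 1 − (89/39)(0−1) = 128/39
  ⇒ ω_s²/ω_c² = 128/39
Coupling ω_c² = ω_r¹ ⇒ overall = 17/12 × 128/39 = 544/117

544/117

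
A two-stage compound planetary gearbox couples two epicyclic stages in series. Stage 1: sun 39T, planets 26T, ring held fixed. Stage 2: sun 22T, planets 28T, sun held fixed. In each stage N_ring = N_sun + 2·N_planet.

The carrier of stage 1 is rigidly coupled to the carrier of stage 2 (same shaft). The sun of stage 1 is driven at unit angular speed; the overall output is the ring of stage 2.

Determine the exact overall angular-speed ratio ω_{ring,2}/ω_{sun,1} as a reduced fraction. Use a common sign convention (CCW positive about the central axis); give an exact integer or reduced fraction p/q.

5/13

Stage 1: N_ring = 39 + 2·26 = 91
Stage 1: 39(ω_s−ω_c) = −91(ω_r−ω_c),  ω_r=0, ω_s=1
Stage 1: 39(1−ω_c) = −91(0−ω_c)  ⇒  130ω_c = 39  ⇒  ω_c = 3/10
  ⇒ ω_c¹/ω_s¹ = 3/10
Stage 2: N_ring = 22 + 2·28 = 78
Stage 2: 22(ω_s−ω_c) = −78(ω_r−ω_c),  ω_s=0, ω_c=1
Stage 2: ω_r = 1 − (22/78)(0−1) = 50/39
  ⇒ ω_r²/ω_c² = 50/39
Coupling ω_c² = ω_c¹ ⇒ overall = 3/10 × 50/39 = 5/13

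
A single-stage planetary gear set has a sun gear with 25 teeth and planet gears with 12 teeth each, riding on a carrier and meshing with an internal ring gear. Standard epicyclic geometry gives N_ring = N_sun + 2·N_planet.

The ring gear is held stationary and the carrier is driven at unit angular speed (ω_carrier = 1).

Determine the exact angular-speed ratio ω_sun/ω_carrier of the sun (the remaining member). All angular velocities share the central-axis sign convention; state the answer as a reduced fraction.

N_ring = 25 + 2·12 = 49
25(ω_s−ω_c) = −49(ω_r−ω_c),  ω_r=0, ω_c=1
ω_s = 1 − (49/25)(0−1) = 74/25
ω_s/ω_c = 74/25

74/25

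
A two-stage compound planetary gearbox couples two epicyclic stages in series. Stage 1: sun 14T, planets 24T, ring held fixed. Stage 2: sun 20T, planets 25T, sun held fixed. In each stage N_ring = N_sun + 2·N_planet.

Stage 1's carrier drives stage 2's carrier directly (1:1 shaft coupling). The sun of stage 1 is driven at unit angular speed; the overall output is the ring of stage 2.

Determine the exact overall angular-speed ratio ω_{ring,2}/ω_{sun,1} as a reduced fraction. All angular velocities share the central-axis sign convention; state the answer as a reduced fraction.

Stage 1: N_ring = 14 + 2·24 = 62
Stage 1: 14(ω_s−ω_c) = −62(ω_r−ω_c),  ω_r=0, ω_s=1
Stage 1: 14(1−ω_c) = −62(0−ω_c)  ⇒  76ω_c = 14  ⇒  ω_c = 7/38
  ⇒ ω_c¹/ω_s¹ = 7/38
Stage 2: N_ring = 20 + 2·25 = 70
Stage 2: 20(ω_s−ω_c) = −70(ω_r−ω_c),  ω_s=0, ω_c=1
Stage 2: ω_r = 1 − (20/70)(0−1) = 9/7
  ⇒ ω_r²/ω_c² = 9/7
Coupling ω_c² = ω_c¹ ⇒ overall = 7/38 × 9/7 = 9/38

9/38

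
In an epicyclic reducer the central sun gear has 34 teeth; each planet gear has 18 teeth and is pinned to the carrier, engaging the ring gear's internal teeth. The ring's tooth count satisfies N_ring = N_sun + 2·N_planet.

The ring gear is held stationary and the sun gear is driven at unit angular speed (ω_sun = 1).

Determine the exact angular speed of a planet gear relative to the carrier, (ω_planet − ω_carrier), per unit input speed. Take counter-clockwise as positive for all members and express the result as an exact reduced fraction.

N_ring = 34 + 2·18 = 70
34(ω_s−ω_c) = −70(ω_r−ω_c),  ω_r=0, ω_s=1
34(1−ω_c) = −70(0−ω_c)  ⇒  104ω_c = 34  ⇒  ω_c = 17/52
sun–planet: 34·(1−17/52) = −18·(ω_p−ω_c)  ⇒  ω_p−ω_c = −(34/18)·(35/52) = -595/468

-595/468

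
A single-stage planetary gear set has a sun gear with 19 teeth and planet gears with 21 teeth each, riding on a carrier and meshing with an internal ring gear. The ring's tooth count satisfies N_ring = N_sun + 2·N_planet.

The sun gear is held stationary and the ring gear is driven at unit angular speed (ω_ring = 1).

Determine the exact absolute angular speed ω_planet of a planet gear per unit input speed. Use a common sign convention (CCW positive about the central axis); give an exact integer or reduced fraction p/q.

61/42

N_ring = 19 + 2·21 = 61
19(ω_s−ω_c) = −61(ω_r−ω_c),  ω_s=0, ω_r=1
19(0−ω_c) = −61(1−ω_c)  ⇒  80ω_c = 61  ⇒  ω_c = 61/80
sun–planet: 19·(0−61/80) = −21·(ω_p−ω_c)  ⇒  ω_p−ω_c = −(19/21)·(-61/80) = 1159/1680
ω_p = 61/80 + 1159/1680 = 61/42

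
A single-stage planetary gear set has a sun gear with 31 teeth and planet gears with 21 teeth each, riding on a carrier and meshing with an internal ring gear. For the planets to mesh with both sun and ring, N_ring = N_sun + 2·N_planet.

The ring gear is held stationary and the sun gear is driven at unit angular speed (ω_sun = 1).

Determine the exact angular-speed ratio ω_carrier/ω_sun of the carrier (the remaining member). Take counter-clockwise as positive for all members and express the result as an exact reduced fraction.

N_ring = 31 + 2·21 = 73
31(ω_s−ω_c) = −73(ω_r−ω_c),  ω_r=0, ω_s=1
31(1−ω_c) = −73(0−ω_c)  ⇒  104ω_c = 31  ⇒  ω_c = 31/104
ω_c/ω_s = 31/104

31/104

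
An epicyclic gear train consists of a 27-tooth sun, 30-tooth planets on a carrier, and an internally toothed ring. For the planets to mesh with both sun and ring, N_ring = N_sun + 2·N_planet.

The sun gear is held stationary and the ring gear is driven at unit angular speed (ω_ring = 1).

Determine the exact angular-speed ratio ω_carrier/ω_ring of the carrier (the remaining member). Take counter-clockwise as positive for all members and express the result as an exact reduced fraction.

N_ring = 27 + 2·30 = 87
27(ω_s−ω_c) = −87(ω_r−ω_c),  ω_s=0, ω_r=1
27(0−ω_c) = −87(1−ω_c)  ⇒  114ω_c = 87  ⇒  ω_c = 29/38
ω_c/ω_r = 29/38

29/38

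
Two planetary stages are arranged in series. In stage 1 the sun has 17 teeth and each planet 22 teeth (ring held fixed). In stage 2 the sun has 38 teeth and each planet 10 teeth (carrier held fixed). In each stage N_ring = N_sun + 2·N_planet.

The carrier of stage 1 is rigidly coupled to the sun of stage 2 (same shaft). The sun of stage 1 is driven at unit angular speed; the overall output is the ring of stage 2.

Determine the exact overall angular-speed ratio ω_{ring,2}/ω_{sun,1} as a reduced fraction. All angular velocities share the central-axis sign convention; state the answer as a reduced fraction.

-323/2262

Stage 1: N_ring = 17 + 2·22 = 61
Stage 1: 17(ω_s−ω_c) = −61(ω_r−ω_c),  ω_r=0, ω_s=1
Stage 1: 17(1−ω_c) = −61(0−ω_c)  ⇒  78ω_c = 17  ⇒  ω_c = 17/78
  ⇒ ω_c¹/ω_s¹ = 17/78
Stage 2: N_ring = 38 + 2·10 = 58
Stage 2: 38(ω_s−ω_c) = −58(ω_r−ω_c),  ω_c=0, ω_s=1
Stage 2: ω_r = 0 − (38/58)(1−0) = -19/29
  ⇒ ω_r²/ω_s² = -19/29
Coupling ω_s² = ω_c¹ ⇒ overall = 17/78 × -19/29 = -323/2262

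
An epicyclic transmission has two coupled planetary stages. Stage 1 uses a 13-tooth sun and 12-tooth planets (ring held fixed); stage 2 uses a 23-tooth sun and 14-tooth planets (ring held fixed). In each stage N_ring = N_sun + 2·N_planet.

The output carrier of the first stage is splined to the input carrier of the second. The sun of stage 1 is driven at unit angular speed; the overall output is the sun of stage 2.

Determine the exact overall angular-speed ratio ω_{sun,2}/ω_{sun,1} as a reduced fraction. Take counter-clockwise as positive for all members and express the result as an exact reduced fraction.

481/575

Stage 1: N_ring = 13 + 2·12 = 37
Stage 1: 13(ω_s−ω_c) = −37(ω_r−ω_c),  ω_r=0, ω_s=1
Stage 1: 13(1−ω_c) = −37(0−ω_c)  ⇒  50ω_c = 13  ⇒  ω_c = 13/50
  ⇒ ω_c¹/ω_s¹ = 13/50
Stage 2: N_ring = 23 + 2·14 = 51
Stage 2: 23(ω_s−ω_c) = −51(ω_r−ω_c),  ω_r=0, ω_c=1
Stage 2: ω_s = 1 − (51/23)(0−1) = 74/23
  ⇒ ω_s²/ω_c² = 74/23
Coupling ω_c² = ω_c¹ ⇒ overall = 13/50 × 74/23 = 481/575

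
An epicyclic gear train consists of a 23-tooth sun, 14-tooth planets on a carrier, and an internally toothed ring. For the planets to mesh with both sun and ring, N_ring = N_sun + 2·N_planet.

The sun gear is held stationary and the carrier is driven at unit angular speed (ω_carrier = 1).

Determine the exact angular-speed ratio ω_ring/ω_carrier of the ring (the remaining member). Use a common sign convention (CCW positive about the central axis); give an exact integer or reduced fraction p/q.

N_ring = 23 + 2·14 = 51
23(ω_s−ω_c) = −51(ω_r−ω_c),  ω_s=0, ω_c=1
ω_r = 1 − (23/51)(0−1) = 74/51
ω_r/ω_c = 74/51

74/51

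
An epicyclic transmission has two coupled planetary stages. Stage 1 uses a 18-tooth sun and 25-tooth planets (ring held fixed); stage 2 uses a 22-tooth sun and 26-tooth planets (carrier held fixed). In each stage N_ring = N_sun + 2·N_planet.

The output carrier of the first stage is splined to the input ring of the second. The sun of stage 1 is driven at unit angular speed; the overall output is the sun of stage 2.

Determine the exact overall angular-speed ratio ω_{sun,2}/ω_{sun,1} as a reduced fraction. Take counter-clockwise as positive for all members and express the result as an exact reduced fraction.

Stage 1: N_ring = 18 + 2·25 = 68
Stage 1: 18(ω_s−ω_c) = −68(ω_r−ω_c),  ω_r=0, ω_s=1
Stage 1: 18(1−ω_c) = −68(0−ω_c)  ⇒  86ω_c = 18  ⇒  ω_c = 9/43
  ⇒ ω_c¹/ω_s¹ = 9/43
Stage 2: N_ring = 22 + 2·26 = 74
Stage 2: 22(ω_s−ω_c) = −74(ω_r−ω_c),  ω_c=0, ω_r=1
Stage 2: ω_s = 0 − (74/22)(1−0) = -37/11
  ⇒ ω_s²/ω_r² = -37/11
Coupling ω_r² = ω_c¹ ⇒ overall = 9/43 × -37/11 = -333/473

-333/473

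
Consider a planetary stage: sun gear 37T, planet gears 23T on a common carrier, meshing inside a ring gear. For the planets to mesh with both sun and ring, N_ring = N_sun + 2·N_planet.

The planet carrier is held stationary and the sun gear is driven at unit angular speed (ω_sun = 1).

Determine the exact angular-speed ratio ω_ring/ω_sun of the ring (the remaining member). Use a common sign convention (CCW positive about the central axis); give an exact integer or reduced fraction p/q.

N_ring = 37 + 2·23 = 83
37(ω_s−ω_c) = −83(ω_r−ω_c),  ω_c=0, ω_s=1
ω_r = 0 − (37/83)(1−0) = -37/83
ω_r/ω_s = -37/83

-37/83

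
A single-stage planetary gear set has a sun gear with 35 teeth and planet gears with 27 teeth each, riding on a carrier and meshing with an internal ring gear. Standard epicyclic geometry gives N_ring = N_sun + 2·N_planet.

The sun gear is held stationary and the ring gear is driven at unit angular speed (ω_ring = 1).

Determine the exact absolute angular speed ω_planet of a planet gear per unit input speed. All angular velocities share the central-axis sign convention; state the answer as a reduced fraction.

89/54

N_ring = 35 + 2·27 = 89
35(ω_s−ω_c) = −89(ω_r−ω_c),  ω_s=0, ω_r=1
35(0−ω_c) = −89(1−ω_c)  ⇒  124ω_c = 89  ⇒  ω_c = 89/124
sun–planet: 35·(0−89/124) = −27·(ω_p−ω_c)  ⇒  ω_p−ω_c = −(35/27)·(-89/124) = 3115/3348
ω_p = 89/124 + 3115/3348 = 89/54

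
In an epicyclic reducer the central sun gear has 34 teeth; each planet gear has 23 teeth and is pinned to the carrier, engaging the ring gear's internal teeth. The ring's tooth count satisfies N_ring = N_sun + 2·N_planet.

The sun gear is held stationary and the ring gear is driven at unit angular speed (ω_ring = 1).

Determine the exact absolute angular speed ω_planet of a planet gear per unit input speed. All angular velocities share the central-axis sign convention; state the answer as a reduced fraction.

N_ring = 34 + 2·23 = 80
34(ω_s−ω_c) = −80(ω_r−ω_c),  ω_s=0, ω_r=1
34(0−ω_c) = −80(1−ω_c)  ⇒  114ω_c = 80  ⇒  ω_c = 40/57
sun–planet: 34·(0−40/57) = −23·(ω_p−ω_c)  ⇒  ω_p−ω_c = −(34/23)·(-40/57) = 1360/1311
ω_p = 40/57 + 1360/1311 = 40/23

40/23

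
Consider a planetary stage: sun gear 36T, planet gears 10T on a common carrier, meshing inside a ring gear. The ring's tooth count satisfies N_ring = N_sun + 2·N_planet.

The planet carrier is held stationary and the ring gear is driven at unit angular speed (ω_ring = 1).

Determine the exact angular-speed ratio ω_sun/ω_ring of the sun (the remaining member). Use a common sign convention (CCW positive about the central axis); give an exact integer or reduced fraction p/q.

-14/9

N_ring = 36 + 2·10 = 56
36(ω_s−ω_c) = −56(ω_r−ω_c),  ω_c=0, ω_r=1
ω_s = 0 − (56/36)(1−0) = -14/9
ω_s/ω_r = -14/9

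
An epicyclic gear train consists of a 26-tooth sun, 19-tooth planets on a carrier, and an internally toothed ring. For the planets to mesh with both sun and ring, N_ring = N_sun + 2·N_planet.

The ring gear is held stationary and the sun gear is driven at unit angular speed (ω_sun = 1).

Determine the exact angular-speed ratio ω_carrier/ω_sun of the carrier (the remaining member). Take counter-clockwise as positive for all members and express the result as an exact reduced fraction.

13/45

N_ring = 26 + 2·19 = 64
26(ω_s−ω_c) = −64(ω_r−ω_c),  ω_r=0, ω_s=1
26(1−ω_c) = −64(0−ω_c)  ⇒  90ω_c = 26  ⇒  ω_c = 13/45
ω_c/ω_s = 13/45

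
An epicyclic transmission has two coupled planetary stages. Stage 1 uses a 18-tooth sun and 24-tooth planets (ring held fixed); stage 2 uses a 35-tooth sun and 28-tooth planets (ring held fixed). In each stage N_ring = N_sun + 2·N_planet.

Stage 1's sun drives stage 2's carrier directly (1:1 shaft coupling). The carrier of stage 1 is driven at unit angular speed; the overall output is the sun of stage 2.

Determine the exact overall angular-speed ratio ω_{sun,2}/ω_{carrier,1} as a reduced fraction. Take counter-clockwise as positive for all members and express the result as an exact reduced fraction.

Stage 1: N_ring = 18 + 2·24 = 66
Stage 1: 18(ω_s−ω_c) = −66(ω_r−ω_c),  ω_r=0, ω_c=1
Stage 1: ω_s = 1 − (66/18)(0−1) = 14/3
  ⇒ ω_s¹/ω_c¹ = 14/3
Stage 2: N_ring = 35 + 2·28 = 91
Stage 2: 35(ω_s−ω_c) = −91(ω_r−ω_c),  ω_r=0, ω_c=1
Stage 2: ω_s = 1 − (91/35)(0−1) = 18/5
  ⇒ ω_s²/ω_c² = 18/5
Coupling ω_c² = ω_s¹ ⇒ overall = 14/3 × 18/5 = 84/5

84/5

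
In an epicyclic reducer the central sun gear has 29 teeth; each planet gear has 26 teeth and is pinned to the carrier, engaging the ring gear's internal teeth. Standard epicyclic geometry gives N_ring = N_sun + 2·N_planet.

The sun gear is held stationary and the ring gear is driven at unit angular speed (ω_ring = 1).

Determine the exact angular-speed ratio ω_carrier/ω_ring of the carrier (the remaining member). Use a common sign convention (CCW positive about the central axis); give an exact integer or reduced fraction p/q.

N_ring = 29 + 2·26 = 81
29(ω_s−ω_c) = −81(ω_r−ω_c),  ω_s=0, ω_r=1
29(0−ω_c) = −81(1−ω_c)  ⇒  110ω_c = 81  ⇒  ω_c = 81/110
ω_c/ω_r = 81/110

81/110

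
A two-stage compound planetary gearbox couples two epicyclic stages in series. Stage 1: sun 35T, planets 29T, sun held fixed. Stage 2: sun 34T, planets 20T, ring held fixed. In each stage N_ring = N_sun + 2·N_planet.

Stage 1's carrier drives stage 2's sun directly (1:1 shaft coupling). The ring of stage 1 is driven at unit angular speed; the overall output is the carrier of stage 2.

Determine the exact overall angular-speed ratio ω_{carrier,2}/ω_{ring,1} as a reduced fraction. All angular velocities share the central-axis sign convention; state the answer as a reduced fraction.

527/2304

Stage 1: N_ring = 35 + 2·29 = 93
Stage 1: 35(ω_s−ω_c) = −93(ω_r−ω_c),  ω_s=0, ω_r=1
Stage 1: 35(0−ω_c) = −93(1−ω_c)  ⇒  128ω_c = 93  ⇒  ω_c = 93/128
  ⇒ ω_c¹/ω_r¹ = 93/128
Stage 2: N_ring = 34 + 2·20 = 74
Stage 2: 34(ω_s−ω_c) = −74(ω_r−ω_c),  ω_r=0, ω_s=1
Stage 2: 34(1−ω_c) = −74(0−ω_c)  ⇒  108ω_c = 34  ⇒  ω_c = 17/54
  ⇒ ω_c²/ω_s² = 17/54
Coupling ω_s² = ω_c¹ ⇒ overall = 93/128 × 17/54 = 527/2304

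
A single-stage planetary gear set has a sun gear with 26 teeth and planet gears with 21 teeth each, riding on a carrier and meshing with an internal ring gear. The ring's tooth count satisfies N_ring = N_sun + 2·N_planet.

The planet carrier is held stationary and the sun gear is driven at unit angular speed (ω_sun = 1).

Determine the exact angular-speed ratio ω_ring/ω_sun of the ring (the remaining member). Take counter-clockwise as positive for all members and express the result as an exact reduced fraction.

N_ring = 26 + 2·21 = 68
26(ω_s−ω_c) = −68(ω_r−ω_c),  ω_c=0, ω_s=1
ω_r = 0 − (26/68)(1−0) = -13/34
ω_r/ω_s = -13/34

-13/34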